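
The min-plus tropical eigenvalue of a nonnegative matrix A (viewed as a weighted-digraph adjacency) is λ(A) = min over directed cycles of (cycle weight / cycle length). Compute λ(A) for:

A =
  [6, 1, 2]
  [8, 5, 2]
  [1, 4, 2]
λ(A) = 4/3

Enumerate directed cycles and compute their means (weight / length). Sample:
  cycle 0 → 0: weight = 6, length = 1, mean = 6/1 ≈ 6.000
  cycle 1 → 1: weight = 5, length = 1, mean = 5/1 ≈ 5.000
  cycle 2 → 2: weight = 2, length = 1, mean = 2/1 ≈ 2.000
  cycle 0 → 1 → 0: weight = 9, length = 2, mean = 9/2 ≈ 4.500
  cycle 0 → 2 → 0: weight = 3, length = 2, mean = 3/2 ≈ 1.500
  cycle 1 → 0 → 1: weight = 9, length = 2, mean = 9/2 ≈ 4.500
Minimum mean = 1.333, attained e.g. along the cycle 0 → 1 → 2 → 0 with weight 4 and length 3. So λ(A) = 4/3 = 4/3.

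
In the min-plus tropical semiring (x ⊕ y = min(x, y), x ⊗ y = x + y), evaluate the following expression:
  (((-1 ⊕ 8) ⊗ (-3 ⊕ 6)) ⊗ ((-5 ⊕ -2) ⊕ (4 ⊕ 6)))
(((-1 ⊕ 8) ⊗ (-3 ⊕ 6)) ⊗ ((-5 ⊕ -2) ⊕ (4 ⊕ 6))) = -9

Expand innermost to outermost. Recall ⊕ takes the minimum of its arguments and ⊗ takes their sum. Working out the expression (((-1 ⊕ 8) ⊗ (-3 ⊕ 6)) ⊗ ((-5 ⊕ -2) ⊕ (4 ⊕ 6))) gives -9.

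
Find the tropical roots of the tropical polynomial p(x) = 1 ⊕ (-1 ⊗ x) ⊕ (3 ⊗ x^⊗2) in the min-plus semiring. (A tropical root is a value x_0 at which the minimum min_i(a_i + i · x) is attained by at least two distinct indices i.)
Roots: {-4, 2}

Each tropical root is a break point of the lower envelope of the lines y = a_i + i · x (there are 3 lines, with slopes 0, 1, ..., 2). Only the lines that attain the minimum somewhere contribute to roots; other lines are dominated. Here the surviving (envelope) indices are i = 2, i = 1, i = 0.
Intersections between consecutive envelope lines give the roots: for adjacent envelope indices i < j the intersection is x = (a_i − a_j) / (j − i). Reading off the sorted break points: {-4, 2}.
Verification: at each break x_0, at least two indices attain the minimum of min_i(a_i + i · x_0).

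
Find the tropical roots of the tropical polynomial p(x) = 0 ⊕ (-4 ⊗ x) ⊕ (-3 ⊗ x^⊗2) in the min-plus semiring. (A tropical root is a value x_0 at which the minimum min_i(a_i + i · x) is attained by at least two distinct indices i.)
Roots: {-1, 4}

Each tropical root is a break point of the lower envelope of the lines y = a_i + i · x (there are 3 lines, with slopes 0, 1, ..., 2). Only the lines that attain the minimum somewhere contribute to roots; other lines are dominated. Here the surviving (envelope) indices are i = 2, i = 1, i = 0.
Intersections between consecutive envelope lines give the roots: for adjacent envelope indices i < j the intersection is x = (a_i − a_j) / (j − i). Reading off the sorted break points: {-1, 4}.
Verification: at each break x_0, at least two indices attain the minimum of min_i(a_i + i · x_0).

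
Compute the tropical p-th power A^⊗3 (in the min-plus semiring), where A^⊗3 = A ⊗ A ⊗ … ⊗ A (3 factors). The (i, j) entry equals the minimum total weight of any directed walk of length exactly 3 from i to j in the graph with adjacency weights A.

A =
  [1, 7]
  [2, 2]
A^⊗3 =
  [3, 9]
  [4, 6]

Each entry (A^⊗3)_ij equals the minimum over all length-3 walks i = v_0 → v_1 → … → v_3 = j of Σ_t A[v_t][v_{t+1}]. For example, for (i, j) = (0, 1) we minimise over 4 possible intermediate vertex sequences; the minimum is 9, attained along the walk 0 → 0 → 0 → 1.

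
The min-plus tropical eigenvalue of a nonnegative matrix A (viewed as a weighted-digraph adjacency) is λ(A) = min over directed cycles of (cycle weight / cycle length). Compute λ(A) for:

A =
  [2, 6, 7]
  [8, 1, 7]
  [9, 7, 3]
λ(A) = 1

Enumerate directed cycles and compute their means (weight / length). Sample:
  cycle 0 → 0: weight = 2, length = 1, mean = 2/1 ≈ 2.000
  cycle 1 → 1: weight = 1, length = 1, mean = 1/1 ≈ 1.000
  cycle 2 → 2: weight = 3, length = 1, mean = 3/1 ≈ 3.000
  cycle 0 → 1 → 0: weight = 14, length = 2, mean = 14/2 ≈ 7.000
  cycle 0 → 2 → 0: weight = 16, length = 2, mean = 16/2 ≈ 8.000
  cycle 1 → 0 → 1: weight = 14, length = 2, mean = 14/2 ≈ 7.000
Minimum mean = 1.000, attained e.g. along the cycle 1 → 1 with weight 1 and length 1. So λ(A) = 1/1 = 1.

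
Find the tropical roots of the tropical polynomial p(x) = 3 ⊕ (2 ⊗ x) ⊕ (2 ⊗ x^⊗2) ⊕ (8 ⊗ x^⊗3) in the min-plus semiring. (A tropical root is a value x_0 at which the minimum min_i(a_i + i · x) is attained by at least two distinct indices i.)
Roots: {-6, 0, 1}

Each tropical root is a break point of the lower envelope of the lines y = a_i + i · x (there are 4 lines, with slopes 0, 1, ..., 3). Only the lines that attain the minimum somewhere contribute to roots; other lines are dominated. Here the surviving (envelope) indices are i = 3, i = 2, i = 1, i = 0.
Intersections between consecutive envelope lines give the roots: for adjacent envelope indices i < j the intersection is x = (a_i − a_j) / (j − i). Reading off the sorted break points: {-6, 0, 1}.
Verification: at each break x_0, at least two indices attain the minimum of min_i(a_i + i · x_0).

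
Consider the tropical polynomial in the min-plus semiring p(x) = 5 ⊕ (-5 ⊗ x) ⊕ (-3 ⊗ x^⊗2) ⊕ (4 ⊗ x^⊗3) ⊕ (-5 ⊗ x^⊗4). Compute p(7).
p(7) = 2

A tropical monomial a ⊗ x^⊗i evaluates to a + i · x. Evaluating each term at x = 7:
  Term 0 contributes 5 + 0 · 7 = 5
  Term 1 contributes -5 + 1 · 7 = 2
  Term 2 contributes -3 + 2 · 7 = 11
  Term 3 contributes 4 + 3 · 7 = 25
  Term 4 contributes -5 + 4 · 7 = 23
p(7) = ⊕ of these = min[5, 2, 11, 25, 23] = 2.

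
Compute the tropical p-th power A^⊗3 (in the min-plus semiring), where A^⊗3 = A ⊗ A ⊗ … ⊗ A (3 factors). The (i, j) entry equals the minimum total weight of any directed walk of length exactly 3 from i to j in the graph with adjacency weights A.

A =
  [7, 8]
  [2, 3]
A^⊗3 =
  [13, 14]
  [8, 9]

Each entry (A^⊗3)_ij equals the minimum over all length-3 walks i = v_0 → v_1 → … → v_3 = j of Σ_t A[v_t][v_{t+1}]. For example, for (i, j) = (0, 1) we minimise over 4 possible intermediate vertex sequences; the minimum is 14, attained along the walk 0 → 1 → 1 → 1.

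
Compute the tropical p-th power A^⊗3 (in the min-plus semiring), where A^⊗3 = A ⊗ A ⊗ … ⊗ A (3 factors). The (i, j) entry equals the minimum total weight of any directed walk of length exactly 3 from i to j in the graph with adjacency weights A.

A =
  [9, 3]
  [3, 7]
A^⊗3 =
  [13, 9]
  [9, 13]

Each entry (A^⊗3)_ij equals the minimum over all length-3 walks i = v_0 → v_1 → … → v_3 = j of Σ_t A[v_t][v_{t+1}]. For example, for (i, j) = (0, 1) we minimise over 4 possible intermediate vertex sequences; the minimum is 9, attained along the walk 0 → 1 → 0 → 1.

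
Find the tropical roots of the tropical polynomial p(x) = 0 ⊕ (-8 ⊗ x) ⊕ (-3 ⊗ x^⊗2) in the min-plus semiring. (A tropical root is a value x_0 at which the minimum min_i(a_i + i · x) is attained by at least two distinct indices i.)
Roots: {-5, 8}

Each tropical root is a break point of the lower envelope of the lines y = a_i + i · x (there are 3 lines, with slopes 0, 1, ..., 2). Only the lines that attain the minimum somewhere contribute to roots; other lines are dominated. Here the surviving (envelope) indices are i = 2, i = 1, i = 0.
Intersections between consecutive envelope lines give the roots: for adjacent envelope indices i < j the intersection is x = (a_i − a_j) / (j − i). Reading off the sorted break points: {-5, 8}.
Verification: at each break x_0, at least two indices attain the minimum of min_i(a_i + i · x_0).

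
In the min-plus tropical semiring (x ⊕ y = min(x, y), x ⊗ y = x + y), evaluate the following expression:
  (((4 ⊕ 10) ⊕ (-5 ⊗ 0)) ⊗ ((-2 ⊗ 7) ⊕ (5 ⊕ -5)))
(((4 ⊕ 10) ⊕ (-5 ⊗ 0)) ⊗ ((-2 ⊗ 7) ⊕ (5 ⊕ -5))) = -10

Expand innermost to outermost. Recall ⊕ takes the minimum of its arguments and ⊗ takes their sum. Working out the expression (((4 ⊕ 10) ⊕ (-5 ⊗ 0)) ⊗ ((-2 ⊗ 7) ⊕ (5 ⊕ -5))) gives -10.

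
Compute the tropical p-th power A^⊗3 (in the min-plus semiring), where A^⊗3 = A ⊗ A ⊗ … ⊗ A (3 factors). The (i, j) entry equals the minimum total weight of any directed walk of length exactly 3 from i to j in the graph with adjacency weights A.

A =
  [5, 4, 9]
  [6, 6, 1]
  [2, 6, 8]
A^⊗3 =
  [7, 11, 10]
  [8, 7, 8]
  [9, 11, 7]

Each entry (A^⊗3)_ij equals the minimum over all length-3 walks i = v_0 → v_1 → … → v_3 = j of Σ_t A[v_t][v_{t+1}]. For example, for (i, j) = (0, 2) we minimise over 9 possible intermediate vertex sequences; the minimum is 10, attained along the walk 0 → 0 → 1 → 2.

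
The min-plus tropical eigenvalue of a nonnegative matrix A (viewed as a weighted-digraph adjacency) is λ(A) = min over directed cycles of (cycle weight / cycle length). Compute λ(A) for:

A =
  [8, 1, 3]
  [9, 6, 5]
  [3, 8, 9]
λ(A) = 3

Enumerate directed cycles and compute their means (weight / length). Sample:
  cycle 0 → 0: weight = 8, length = 1, mean = 8/1 ≈ 8.000
  cycle 1 → 1: weight = 6, length = 1, mean = 6/1 ≈ 6.000
  cycle 2 → 2: weight = 9, length = 1, mean = 9/1 ≈ 9.000
  cycle 0 → 1 → 0: weight = 10, length = 2, mean = 10/2 ≈ 5.000
  cycle 0 → 2 → 0: weight = 6, length = 2, mean = 6/2 ≈ 3.000
  cycle 1 → 0 → 1: weight = 10, length = 2, mean = 10/2 ≈ 5.000
Minimum mean = 3.000, attained e.g. along the cycle 0 → 2 → 0 with weight 6 and length 2. So λ(A) = 6/2 = 3.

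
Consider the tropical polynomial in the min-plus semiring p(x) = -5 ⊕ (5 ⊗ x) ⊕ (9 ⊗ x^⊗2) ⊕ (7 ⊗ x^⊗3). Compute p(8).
p(8) = -5

A tropical monomial a ⊗ x^⊗i evaluates to a + i · x. Evaluating each term at x = 8:
  Term 0 contributes -5 + 0 · 8 = -5
  Term 1 contributes 5 + 1 · 8 = 13
  Term 2 contributes 9 + 2 · 8 = 25
  Term 3 contributes 7 + 3 · 8 = 31
p(8) = ⊕ of these = min[-5, 13, 25, 31] = -5.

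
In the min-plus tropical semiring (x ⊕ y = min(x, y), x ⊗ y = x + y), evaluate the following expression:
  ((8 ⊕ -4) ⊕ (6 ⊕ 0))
((8 ⊕ -4) ⊕ (6 ⊕ 0)) = -4

Expand innermost to outermost. Recall ⊕ takes the minimum of its arguments and ⊗ takes their sum. Working out the expression ((8 ⊕ -4) ⊕ (6 ⊕ 0)) gives -4.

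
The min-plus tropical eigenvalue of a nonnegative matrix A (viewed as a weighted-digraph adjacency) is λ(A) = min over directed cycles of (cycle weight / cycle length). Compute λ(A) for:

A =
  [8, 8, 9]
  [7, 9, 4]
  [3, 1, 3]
λ(A) = 5/2

Enumerate directed cycles and compute their means (weight / length). Sample:
  cycle 0 → 0: weight = 8, length = 1, mean = 8/1 ≈ 8.000
  cycle 1 → 1: weight = 9, length = 1, mean = 9/1 ≈ 9.000
  cycle 2 → 2: weight = 3, length = 1, mean = 3/1 ≈ 3.000
  cycle 0 → 1 → 0: weight = 15, length = 2, mean = 15/2 ≈ 7.500
  cycle 0 → 2 → 0: weight = 12, length = 2, mean = 12/2 ≈ 6.000
  cycle 1 → 0 → 1: weight = 15, length = 2, mean = 15/2 ≈ 7.500
Minimum mean = 2.500, attained e.g. along the cycle 1 → 2 → 1 with weight 5 and length 2. So λ(A) = 5/2 = 5/2.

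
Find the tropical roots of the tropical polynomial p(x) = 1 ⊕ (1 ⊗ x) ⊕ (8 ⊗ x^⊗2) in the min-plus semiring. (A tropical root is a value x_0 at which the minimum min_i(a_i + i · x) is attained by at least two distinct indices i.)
Roots: {-7, 0}

Each tropical root is a break point of the lower envelope of the lines y = a_i + i · x (there are 3 lines, with slopes 0, 1, ..., 2). Only the lines that attain the minimum somewhere contribute to roots; other lines are dominated. Here the surviving (envelope) indices are i = 2, i = 1, i = 0.
Intersections between consecutive envelope lines give the roots: for adjacent envelope indices i < j the intersection is x = (a_i − a_j) / (j − i). Reading off the sorted break points: {-7, 0}.
Verification: at each break x_0, at least two indices attain the minimum of min_i(a_i + i · x_0).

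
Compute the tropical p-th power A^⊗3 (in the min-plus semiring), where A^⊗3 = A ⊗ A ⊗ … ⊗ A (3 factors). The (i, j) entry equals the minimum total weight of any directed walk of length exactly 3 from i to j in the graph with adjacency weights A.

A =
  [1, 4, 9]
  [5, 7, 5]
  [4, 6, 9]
A^⊗3 =
  [3, 6, 10]
  [7, 10, 14]
  [6, 9, 13]

Each entry (A^⊗3)_ij equals the minimum over all length-3 walks i = v_0 → v_1 → … → v_3 = j of Σ_t A[v_t][v_{t+1}]. For example, for (i, j) = (0, 2) we minimise over 9 possible intermediate vertex sequences; the minimum is 10, attained along the walk 0 → 0 → 1 → 2.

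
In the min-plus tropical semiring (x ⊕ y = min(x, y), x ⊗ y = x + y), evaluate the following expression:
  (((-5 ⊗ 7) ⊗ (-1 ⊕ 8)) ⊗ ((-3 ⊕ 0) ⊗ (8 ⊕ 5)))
(((-5 ⊗ 7) ⊗ (-1 ⊕ 8)) ⊗ ((-3 ⊕ 0) ⊗ (8 ⊕ 5))) = 3

Expand innermost to outermost. Recall ⊕ takes the minimum of its arguments and ⊗ takes their sum. Working out the expression (((-5 ⊗ 7) ⊗ (-1 ⊕ 8)) ⊗ ((-3 ⊕ 0) ⊗ (8 ⊕ 5))) gives 3.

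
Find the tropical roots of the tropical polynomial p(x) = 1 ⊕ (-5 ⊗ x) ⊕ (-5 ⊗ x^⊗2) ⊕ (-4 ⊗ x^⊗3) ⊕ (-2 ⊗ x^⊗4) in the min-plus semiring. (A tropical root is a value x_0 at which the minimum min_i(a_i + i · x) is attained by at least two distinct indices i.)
Roots: {-2, -1, 0, 6}

Each tropical root is a break point of the lower envelope of the lines y = a_i + i · x (there are 5 lines, with slopes 0, 1, ..., 4). Only the lines that attain the minimum somewhere contribute to roots; other lines are dominated. Here the surviving (envelope) indices are i = 4, i = 3, i = 2, i = 1, i = 0.
Intersections between consecutive envelope lines give the roots: for adjacent envelope indices i < j the intersection is x = (a_i − a_j) / (j − i). Reading off the sorted break points: {-2, -1, 0, 6}.
Verification: at each break x_0, at least two indices attain the minimum of min_i(a_i + i · x_0).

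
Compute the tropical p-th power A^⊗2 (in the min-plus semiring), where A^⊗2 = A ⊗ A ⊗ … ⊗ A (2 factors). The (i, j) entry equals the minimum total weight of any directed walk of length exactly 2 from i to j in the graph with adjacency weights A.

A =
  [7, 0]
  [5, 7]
A^⊗2 =
  [5, 7]
  [12, 5]

Each entry (A^⊗2)_ij equals the minimum over all length-2 walks i = v_0 → v_1 → … → v_2 = j of Σ_t A[v_t][v_{t+1}]. For example, for (i, j) = (0, 1) we minimise over 2 possible intermediate vertex sequences; the minimum is 7, attained along the walk 0 → 0 → 1.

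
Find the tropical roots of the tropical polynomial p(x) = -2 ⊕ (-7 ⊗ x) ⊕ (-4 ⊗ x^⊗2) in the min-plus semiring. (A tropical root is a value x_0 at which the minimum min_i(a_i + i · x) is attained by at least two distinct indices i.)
Roots: {-3, 5}

Each tropical root is a break point of the lower envelope of the lines y = a_i + i · x (there are 3 lines, with slopes 0, 1, ..., 2). Only the lines that attain the minimum somewhere contribute to roots; other lines are dominated. Here the surviving (envelope) indices are i = 2, i = 1, i = 0.
Intersections between consecutive envelope lines give the roots: for adjacent envelope indices i < j the intersection is x = (a_i − a_j) / (j − i). Reading off the sorted break points: {-3, 5}.
Verification: at each break x_0, at least two indices attain the minimum of min_i(a_i + i · x_0).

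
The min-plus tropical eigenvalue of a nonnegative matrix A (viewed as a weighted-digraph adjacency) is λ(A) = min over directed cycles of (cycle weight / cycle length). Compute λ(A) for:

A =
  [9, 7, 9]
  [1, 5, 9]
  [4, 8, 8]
λ(A) = 4

Enumerate directed cycles and compute their means (weight / length). Sample:
  cycle 0 → 0: weight = 9, length = 1, mean = 9/1 ≈ 9.000
  cycle 1 → 1: weight = 5, length = 1, mean = 5/1 ≈ 5.000
  cycle 2 → 2: weight = 8, length = 1, mean = 8/1 ≈ 8.000
  cycle 0 → 1 → 0: weight = 8, length = 2, mean = 8/2 ≈ 4.000
  cycle 0 → 2 → 0: weight = 13, length = 2, mean = 13/2 ≈ 6.500
  cycle 1 → 0 → 1: weight = 8, length = 2, mean = 8/2 ≈ 4.000
Minimum mean = 4.000, attained e.g. along the cycle 0 → 1 → 0 with weight 8 and length 2. So λ(A) = 8/2 = 4.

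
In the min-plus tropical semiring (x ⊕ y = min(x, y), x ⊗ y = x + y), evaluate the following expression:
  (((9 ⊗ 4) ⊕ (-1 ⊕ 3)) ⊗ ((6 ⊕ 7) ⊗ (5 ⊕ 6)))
(((9 ⊗ 4) ⊕ (-1 ⊕ 3)) ⊗ ((6 ⊕ 7) ⊗ (5 ⊕ 6))) = 10

Expand innermost to outermost. Recall ⊕ takes the minimum of its arguments and ⊗ takes their sum. Working out the expression (((9 ⊗ 4) ⊕ (-1 ⊕ 3)) ⊗ ((6 ⊕ 7) ⊗ (5 ⊕ 6))) gives 10.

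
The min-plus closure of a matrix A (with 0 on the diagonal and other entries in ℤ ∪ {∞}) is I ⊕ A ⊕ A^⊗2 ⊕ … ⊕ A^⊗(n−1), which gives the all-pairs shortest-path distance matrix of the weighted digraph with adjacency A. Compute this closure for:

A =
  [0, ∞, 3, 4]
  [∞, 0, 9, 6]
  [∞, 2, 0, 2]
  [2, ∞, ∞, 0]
Closure =
  [0, 5, 3, 4]
  [8, 0, 9, 6]
  [4, 2, 0, 2]
  [2, 7, 5, 0]

This is the Floyd-Warshall all-pairs shortest-path computation. For each intermediate vertex k = 0, 1, …, 3, update dist[i][j] ← min(dist[i][j], dist[i][k] + dist[k][j]). The final matrix gives, for each (i, j), the minimum total weight of any directed path from i to j (possibly empty when i = j).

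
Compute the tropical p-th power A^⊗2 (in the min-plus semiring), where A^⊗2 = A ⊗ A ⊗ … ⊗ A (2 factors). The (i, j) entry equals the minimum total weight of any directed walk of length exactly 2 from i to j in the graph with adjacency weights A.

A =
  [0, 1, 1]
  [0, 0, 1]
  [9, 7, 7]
A^⊗2 =
  [0, 1, 1]
  [0, 0, 1]
  [7, 7, 8]

Each entry (A^⊗2)_ij equals the minimum over all length-2 walks i = v_0 → v_1 → … → v_2 = j of Σ_t A[v_t][v_{t+1}]. For example, for (i, j) = (0, 2) we minimise over 3 possible intermediate vertex sequences; the minimum is 1, attained along the walk 0 → 0 → 2.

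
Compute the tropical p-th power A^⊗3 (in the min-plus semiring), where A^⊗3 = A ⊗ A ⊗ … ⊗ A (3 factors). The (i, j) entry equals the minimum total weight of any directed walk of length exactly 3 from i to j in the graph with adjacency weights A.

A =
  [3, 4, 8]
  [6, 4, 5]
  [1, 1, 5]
A^⊗3 =
  [9, 10, 12]
  [9, 10, 11]
  [7, 7, 10]

Each entry (A^⊗3)_ij equals the minimum over all length-3 walks i = v_0 → v_1 → … → v_3 = j of Σ_t A[v_t][v_{t+1}]. For example, for (i, j) = (0, 2) we minimise over 9 possible intermediate vertex sequences; the minimum is 12, attained along the walk 0 → 0 → 1 → 2.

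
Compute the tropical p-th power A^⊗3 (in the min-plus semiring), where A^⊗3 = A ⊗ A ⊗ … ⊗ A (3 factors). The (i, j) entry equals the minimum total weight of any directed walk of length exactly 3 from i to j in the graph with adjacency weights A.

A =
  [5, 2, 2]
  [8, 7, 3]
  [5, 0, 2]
A^⊗3 =
  [9, 4, 5]
  [10, 5, 6]
  [8, 3, 5]

Each entry (A^⊗3)_ij equals the minimum over all length-3 walks i = v_0 → v_1 → … → v_3 = j of Σ_t A[v_t][v_{t+1}]. For example, for (i, j) = (0, 2) we minimise over 9 possible intermediate vertex sequences; the minimum is 5, attained along the walk 0 → 2 → 1 → 2.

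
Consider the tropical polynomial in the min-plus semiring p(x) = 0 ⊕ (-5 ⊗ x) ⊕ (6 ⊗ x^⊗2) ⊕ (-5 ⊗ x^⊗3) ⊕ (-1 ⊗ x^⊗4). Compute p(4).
p(4) = -1

A tropical monomial a ⊗ x^⊗i evaluates to a + i · x. Evaluating each term at x = 4:
  Term 0 contributes 0 + 0 · 4 = 0
  Term 1 contributes -5 + 1 · 4 = -1
  Term 2 contributes 6 + 2 · 4 = 14
  Term 3 contributes -5 + 3 · 4 = 7
  Term 4 contributes -1 + 4 · 4 = 15
p(4) = ⊕ of these = min[0, -1, 14, 7, 15] = -1.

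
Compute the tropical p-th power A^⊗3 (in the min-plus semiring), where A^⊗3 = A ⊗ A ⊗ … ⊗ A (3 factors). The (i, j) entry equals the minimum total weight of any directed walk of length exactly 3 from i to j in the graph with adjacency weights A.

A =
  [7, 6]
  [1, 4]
A^⊗3 =
  [11, 13]
  [8, 11]

Each entry (A^⊗3)_ij equals the minimum over all length-3 walks i = v_0 → v_1 → … → v_3 = j of Σ_t A[v_t][v_{t+1}]. For example, for (i, j) = (0, 1) we minimise over 4 possible intermediate vertex sequences; the minimum is 13, attained along the walk 0 → 1 → 0 → 1.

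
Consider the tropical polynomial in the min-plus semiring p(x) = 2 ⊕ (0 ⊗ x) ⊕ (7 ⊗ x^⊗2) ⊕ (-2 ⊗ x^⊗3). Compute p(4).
p(4) = 2

A tropical monomial a ⊗ x^⊗i evaluates to a + i · x. Evaluating each term at x = 4:
  Term 0 contributes 2 + 0 · 4 = 2
  Term 1 contributes 0 + 1 · 4 = 4
  Term 2 contributes 7 + 2 · 4 = 15
  Term 3 contributes -2 + 3 · 4 = 10
p(4) = ⊕ of these = min[2, 4, 15, 10] = 2.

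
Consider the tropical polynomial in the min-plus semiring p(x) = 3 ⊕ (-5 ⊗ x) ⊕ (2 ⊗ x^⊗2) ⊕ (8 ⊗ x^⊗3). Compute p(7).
p(7) = 2

A tropical monomial a ⊗ x^⊗i evaluates to a + i · x. Evaluating each term at x = 7:
  Term 0 contributes 3 + 0 · 7 = 3
  Term 1 contributes -5 + 1 · 7 = 2
  Term 2 contributes 2 + 2 · 7 = 16
  Term 3 contributes 8 + 3 · 7 = 29
p(7) = ⊕ of these = min[3, 2, 16, 29] = 2.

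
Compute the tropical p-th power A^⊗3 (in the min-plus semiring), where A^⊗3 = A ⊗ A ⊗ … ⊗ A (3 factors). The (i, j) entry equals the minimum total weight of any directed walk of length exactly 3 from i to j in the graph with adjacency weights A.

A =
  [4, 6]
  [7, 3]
A^⊗3 =
  [12, 12]
  [13, 9]

Each entry (A^⊗3)_ij equals the minimum over all length-3 walks i = v_0 → v_1 → … → v_3 = j of Σ_t A[v_t][v_{t+1}]. For example, for (i, j) = (0, 1) we minimise over 4 possible intermediate vertex sequences; the minimum is 12, attained along the walk 0 → 1 → 1 → 1.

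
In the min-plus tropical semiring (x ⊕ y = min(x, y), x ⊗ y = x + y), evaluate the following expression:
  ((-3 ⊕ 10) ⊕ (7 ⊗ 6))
((-3 ⊕ 10) ⊕ (7 ⊗ 6)) = -3

Expand innermost to outermost. Recall ⊕ takes the minimum of its arguments and ⊗ takes their sum. Working out the expression ((-3 ⊕ 10) ⊕ (7 ⊗ 6)) gives -3.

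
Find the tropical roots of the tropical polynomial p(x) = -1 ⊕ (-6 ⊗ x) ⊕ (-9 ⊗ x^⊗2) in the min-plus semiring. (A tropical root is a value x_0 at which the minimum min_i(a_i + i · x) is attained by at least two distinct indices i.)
Roots: {3, 5}

Each tropical root is a break point of the lower envelope of the lines y = a_i + i · x (there are 3 lines, with slopes 0, 1, ..., 2). Only the lines that attain the minimum somewhere contribute to roots; other lines are dominated. Here the surviving (envelope) indices are i = 2, i = 1, i = 0.
Intersections between consecutive envelope lines give the roots: for adjacent envelope indices i < j the intersection is x = (a_i − a_j) / (j − i). Reading off the sorted break points: {3, 5}.
Verification: at each break x_0, at least two indices attain the minimum of min_i(a_i + i · x_0).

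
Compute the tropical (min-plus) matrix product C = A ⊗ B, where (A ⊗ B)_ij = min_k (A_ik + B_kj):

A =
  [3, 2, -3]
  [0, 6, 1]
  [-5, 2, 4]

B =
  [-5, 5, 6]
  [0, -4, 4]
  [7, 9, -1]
A ⊗ B =
  [-2, -2, -4]
  [-5, 2, 0]
  [-10, -2, 1]

Apply the min-plus product entry-by-entry:
  C[0][0] = min over k of (A[0][0] + B[0][0] = 3 + -5 = -2, A[0][1] + B[1][0] = 2 + 0 = 2, A[0][2] + B[2][0] = -3 + 7 = 4) = -2 (attained at k = 0)
  C[0][1] = min over k of (A[0][0] + B[0][1] = 3 + 5 = 8, A[0][1] + B[1][1] = 2 + -4 = -2, A[0][2] + B[2][1] = -3 + 9 = 6) = -2 (attained at k = 1)
  C[0][2] = min over k of (A[0][0] + B[0][2] = 3 + 6 = 9, A[0][1] + B[1][2] = 2 + 4 = 6, A[0][2] + B[2][2] = -3 + -1 = -4) = -4 (attained at k = 2)
  C[1][0] = min over k of (A[1][0] + B[0][0] = 0 + -5 = -5, A[1][1] + B[1][0] = 6 + 0 = 6, A[1][2] + B[2][0] = 1 + 7 = 8) = -5 (attained at k = 0)
  C[1][1] = min over k of (A[1][0] + B[0][1] = 0 + 5 = 5, A[1][1] + B[1][1] = 6 + -4 = 2, A[1][2] + B[2][1] = 1 + 9 = 10) = 2 (attained at k = 1)
  C[1][2] = min over k of (A[1][0] + B[0][2] = 0 + 6 = 6, A[1][1] + B[1][2] = 6 + 4 = 10, A[1][2] + B[2][2] = 1 + -1 = 0) = 0 (attained at k = 2)
  C[2][0] = min over k of (A[2][0] + B[0][0] = -5 + -5 = -10, A[2][1] + B[1][0] = 2 + 0 = 2, A[2][2] + B[2][0] = 4 + 7 = 11) = -10 (attained at k = 0)
  C[2][1] = min over k of (A[2][0] + B[0][1] = -5 + 5 = 0, A[2][1] + B[1][1] = 2 + -4 = -2, A[2][2] + B[2][1] = 4 + 9 = 13) = -2 (attained at k = 1)
  C[2][2] = min over k of (A[2][0] + B[0][2] = -5 + 6 = 1, A[2][1] + B[1][2] = 2 + 4 = 6, A[2][2] + B[2][2] = 4 + -1 = 3) = 1 (attained at k = 0)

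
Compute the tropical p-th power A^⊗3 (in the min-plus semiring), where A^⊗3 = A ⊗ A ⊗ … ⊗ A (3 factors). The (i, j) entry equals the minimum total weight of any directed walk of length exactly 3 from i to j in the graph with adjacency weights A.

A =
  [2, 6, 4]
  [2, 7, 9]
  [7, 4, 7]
A^⊗3 =
  [6, 10, 8]
  [6, 10, 8]
  [8, 12, 10]

Each entry (A^⊗3)_ij equals the minimum over all length-3 walks i = v_0 → v_1 → … → v_3 = j of Σ_t A[v_t][v_{t+1}]. For example, for (i, j) = (0, 2) we minimise over 9 possible intermediate vertex sequences; the minimum is 8, attained along the walk 0 → 0 → 0 → 2.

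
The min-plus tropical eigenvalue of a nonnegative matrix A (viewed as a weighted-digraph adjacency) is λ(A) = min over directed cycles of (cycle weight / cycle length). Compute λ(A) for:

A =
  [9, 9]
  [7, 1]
λ(A) = 1

Enumerate directed cycles and compute their means (weight / length). Sample:
  cycle 0 → 0: weight = 9, length = 1, mean = 9/1 ≈ 9.000
  cycle 1 → 1: weight = 1, length = 1, mean = 1/1 ≈ 1.000
  cycle 0 → 1 → 0: weight = 16, length = 2, mean = 16/2 ≈ 8.000
  cycle 1 → 0 → 1: weight = 16, length = 2, mean = 16/2 ≈ 8.000
Minimum mean = 1.000, attained e.g. along the cycle 1 → 1 with weight 1 and length 1. So λ(A) = 1/1 = 1.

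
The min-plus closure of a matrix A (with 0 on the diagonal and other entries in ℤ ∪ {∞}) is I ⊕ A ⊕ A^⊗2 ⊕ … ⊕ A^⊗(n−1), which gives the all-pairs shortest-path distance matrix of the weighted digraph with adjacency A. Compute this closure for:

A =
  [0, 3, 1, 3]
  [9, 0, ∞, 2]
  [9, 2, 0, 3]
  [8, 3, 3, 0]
Closure =
  [0, 3, 1, 3]
  [9, 0, 5, 2]
  [9, 2, 0, 3]
  [8, 3, 3, 0]

This is the Floyd-Warshall all-pairs shortest-path computation. For each intermediate vertex k = 0, 1, …, 3, update dist[i][j] ← min(dist[i][j], dist[i][k] + dist[k][j]). The final matrix gives, for each (i, j), the minimum total weight of any directed path from i to j (possibly empty when i = j).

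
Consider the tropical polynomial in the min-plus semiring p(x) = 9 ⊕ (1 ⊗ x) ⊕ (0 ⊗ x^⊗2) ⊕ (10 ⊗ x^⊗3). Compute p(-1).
p(-1) = -2

A tropical monomial a ⊗ x^⊗i evaluates to a + i · x. Evaluating each term at x = -1:
  Term 0 contributes 9 + 0 · -1 = 9
  Term 1 contributes 1 + 1 · -1 = 0
  Term 2 contributes 0 + 2 · -1 = -2
  Term 3 contributes 10 + 3 · -1 = 7
p(-1) = ⊕ of these = min[9, 0, -2, 7] = -2.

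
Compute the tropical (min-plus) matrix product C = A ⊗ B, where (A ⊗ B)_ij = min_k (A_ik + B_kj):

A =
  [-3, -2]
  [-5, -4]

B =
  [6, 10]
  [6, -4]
A ⊗ B =
  [3, -6]
  [1, -8]

Apply the min-plus product entry-by-entry:
  C[0][0] = min over k of (A[0][0] + B[0][0] = -3 + 6 = 3, A[0][1] + B[1][0] = -2 + 6 = 4) = 3 (attained at k = 0)
  C[0][1] = min over k of (A[0][0] + B[0][1] = -3 + 10 = 7, A[0][1] + B[1][1] = -2 + -4 = -6) = -6 (attained at k = 1)
  C[1][0] = min over k of (A[1][0] + B[0][0] = -5 + 6 = 1, A[1][1] + B[1][0] = -4 + 6 = 2) = 1 (attained at k = 0)
  C[1][1] = min over k of (A[1][0] + B[0][1] = -5 + 10 = 5, A[1][1] + B[1][1] = -4 + -4 = -8) = -8 (attained at k = 1)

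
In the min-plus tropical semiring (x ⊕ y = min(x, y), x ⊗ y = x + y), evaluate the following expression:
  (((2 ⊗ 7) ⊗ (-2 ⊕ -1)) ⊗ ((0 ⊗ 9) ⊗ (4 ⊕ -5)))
(((2 ⊗ 7) ⊗ (-2 ⊕ -1)) ⊗ ((0 ⊗ 9) ⊗ (4 ⊕ -5))) = 11

Expand innermost to outermost. Recall ⊕ takes the minimum of its arguments and ⊗ takes their sum. Working out the expression (((2 ⊗ 7) ⊗ (-2 ⊕ -1)) ⊗ ((0 ⊗ 9) ⊗ (4 ⊕ -5))) gives 11.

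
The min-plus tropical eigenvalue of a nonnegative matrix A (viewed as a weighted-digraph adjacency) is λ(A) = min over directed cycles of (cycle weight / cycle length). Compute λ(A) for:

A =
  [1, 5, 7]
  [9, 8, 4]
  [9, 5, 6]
λ(A) = 1

Enumerate directed cycles and compute their means (weight / length). Sample:
  cycle 0 → 0: weight = 1, length = 1, mean = 1/1 ≈ 1.000
  cycle 1 → 1: weight = 8, length = 1, mean = 8/1 ≈ 8.000
  cycle 2 → 2: weight = 6, length = 1, mean = 6/1 ≈ 6.000
  cycle 0 → 1 → 0: weight = 14, length = 2, mean = 14/2 ≈ 7.000
  cycle 0 → 2 → 0: weight = 16, length = 2, mean = 16/2 ≈ 8.000
  cycle 1 → 0 → 1: weight = 14, length = 2, mean = 14/2 ≈ 7.000
Minimum mean = 1.000, attained e.g. along the cycle 0 → 0 with weight 1 and length 1. So λ(A) = 1/1 = 1.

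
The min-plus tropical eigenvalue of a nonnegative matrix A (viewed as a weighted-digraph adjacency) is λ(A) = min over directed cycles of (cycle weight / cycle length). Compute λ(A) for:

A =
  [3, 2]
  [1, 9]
λ(A) = 3/2

Enumerate directed cycles and compute their means (weight / length). Sample:
  cycle 0 → 0: weight = 3, length = 1, mean = 3/1 ≈ 3.000
  cycle 1 → 1: weight = 9, length = 1, mean = 9/1 ≈ 9.000
  cycle 0 → 1 → 0: weight = 3, length = 2, mean = 3/2 ≈ 1.500
  cycle 1 → 0 → 1: weight = 3, length = 2, mean = 3/2 ≈ 1.500
Minimum mean = 1.500, attained e.g. along the cycle 0 → 1 → 0 with weight 3 and length 2. So λ(A) = 3/2 = 3/2.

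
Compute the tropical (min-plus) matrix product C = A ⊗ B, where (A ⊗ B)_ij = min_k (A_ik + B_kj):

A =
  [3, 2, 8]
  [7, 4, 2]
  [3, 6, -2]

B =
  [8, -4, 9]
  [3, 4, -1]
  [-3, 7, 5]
A ⊗ B =
  [5, -1, 1]
  [-1, 3, 3]
  [-5, -1, 3]

Apply the min-plus product entry-by-entry:
  C[0][0] = min over k of (A[0][0] + B[0][0] = 3 + 8 = 11, A[0][1] + B[1][0] = 2 + 3 = 5, A[0][2] + B[2][0] = 8 + -3 = 5) = 5 (attained at k = 1)
  C[0][1] = min over k of (A[0][0] + B[0][1] = 3 + -4 = -1, A[0][1] + B[1][1] = 2 + 4 = 6, A[0][2] + B[2][1] = 8 + 7 = 15) = -1 (attained at k = 0)
  C[0][2] = min over k of (A[0][0] + B[0][2] = 3 + 9 = 12, A[0][1] + B[1][2] = 2 + -1 = 1, A[0][2] + B[2][2] = 8 + 5 = 13) = 1 (attained at k = 1)
  C[1][0] = min over k of (A[1][0] + B[0][0] = 7 + 8 = 15, A[1][1] + B[1][0] = 4 + 3 = 7, A[1][2] + B[2][0] = 2 + -3 = -1) = -1 (attained at k = 2)
  C[1][1] = min over k of (A[1][0] + B[0][1] = 7 + -4 = 3, A[1][1] + B[1][1] = 4 + 4 = 8, A[1][2] + B[2][1] = 2 + 7 = 9) = 3 (attained at k = 0)
  C[1][2] = min over k of (A[1][0] + B[0][2] = 7 + 9 = 16, A[1][1] + B[1][2] = 4 + -1 = 3, A[1][2] + B[2][2] = 2 + 5 = 7) = 3 (attained at k = 1)
  C[2][0] = min over k of (A[2][0] + B[0][0] = 3 + 8 = 11, A[2][1] + B[1][0] = 6 + 3 = 9, A[2][2] + B[2][0] = -2 + -3 = -5) = -5 (attained at k = 2)
  C[2][1] = min over k of (A[2][0] + B[0][1] = 3 + -4 = -1, A[2][1] + B[1][1] = 6 + 4 = 10, A[2][2] + B[2][1] = -2 + 7 = 5) = -1 (attained at k = 0)
  C[2][2] = min over k of (A[2][0] + B[0][2] = 3 + 9 = 12, A[2][1] + B[1][2] = 6 + -1 = 5, A[2][2] + B[2][2] = -2 + 5 = 3) = 3 (attained at k = 2)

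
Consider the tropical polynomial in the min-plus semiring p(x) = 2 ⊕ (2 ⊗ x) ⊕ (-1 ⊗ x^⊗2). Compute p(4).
p(4) = 2

A tropical monomial a ⊗ x^⊗i evaluates to a + i · x. Evaluating each term at x = 4:
  Term 0 contributes 2 + 0 · 4 = 2
  Term 1 contributes 2 + 1 · 4 = 6
  Term 2 contributes -1 + 2 · 4 = 7
p(4) = ⊕ of these = min[2, 6, 7] = 2.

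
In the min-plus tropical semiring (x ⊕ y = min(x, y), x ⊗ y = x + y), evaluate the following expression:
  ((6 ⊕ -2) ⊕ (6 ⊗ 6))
((6 ⊕ -2) ⊕ (6 ⊗ 6)) = -2

Expand innermost to outermost. Recall ⊕ takes the minimum of its arguments and ⊗ takes their sum. Working out the expression ((6 ⊕ -2) ⊕ (6 ⊗ 6)) gives -2.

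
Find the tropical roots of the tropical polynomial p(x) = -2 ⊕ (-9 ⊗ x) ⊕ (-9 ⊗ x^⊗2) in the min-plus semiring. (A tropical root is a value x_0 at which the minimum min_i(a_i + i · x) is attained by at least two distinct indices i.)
Roots: {0, 7}

Each tropical root is a break point of the lower envelope of the lines y = a_i + i · x (there are 3 lines, with slopes 0, 1, ..., 2). Only the lines that attain the minimum somewhere contribute to roots; other lines are dominated. Here the surviving (envelope) indices are i = 2, i = 1, i = 0.
Intersections between consecutive envelope lines give the roots: for adjacent envelope indices i < j the intersection is x = (a_i − a_j) / (j − i). Reading off the sorted break points: {0, 7}.
Verification: at each break x_0, at least two indices attain the minimum of min_i(a_i + i · x_0).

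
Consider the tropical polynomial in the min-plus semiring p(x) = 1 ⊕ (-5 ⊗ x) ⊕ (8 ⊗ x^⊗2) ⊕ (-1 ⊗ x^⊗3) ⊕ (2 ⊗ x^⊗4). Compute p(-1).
p(-1) = -6

A tropical monomial a ⊗ x^⊗i evaluates to a + i · x. Evaluating each term at x = -1:
  Term 0 contributes 1 + 0 · -1 = 1
  Term 1 contributes -5 + 1 · -1 = -6
  Term 2 contributes 8 + 2 · -1 = 6
  Term 3 contributes -1 + 3 · -1 = -4
  Term 4 contributes 2 + 4 · -1 = -2
p(-1) = ⊕ of these = min[1, -6, 6, -4, -2] = -6.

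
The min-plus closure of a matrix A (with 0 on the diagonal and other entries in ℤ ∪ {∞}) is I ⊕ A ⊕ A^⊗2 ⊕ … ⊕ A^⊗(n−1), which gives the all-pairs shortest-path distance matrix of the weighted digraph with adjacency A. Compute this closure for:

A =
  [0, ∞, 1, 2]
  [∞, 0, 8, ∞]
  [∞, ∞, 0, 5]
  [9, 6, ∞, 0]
Closure =
  [0, 8, 1, 2]
  [22, 0, 8, 13]
  [14, 11, 0, 5]
  [9, 6, 10, 0]

This is the Floyd-Warshall all-pairs shortest-path computation. For each intermediate vertex k = 0, 1, …, 3, update dist[i][j] ← min(dist[i][j], dist[i][k] + dist[k][j]). The final matrix gives, for each (i, j), the minimum total weight of any directed path from i to j (possibly empty when i = j).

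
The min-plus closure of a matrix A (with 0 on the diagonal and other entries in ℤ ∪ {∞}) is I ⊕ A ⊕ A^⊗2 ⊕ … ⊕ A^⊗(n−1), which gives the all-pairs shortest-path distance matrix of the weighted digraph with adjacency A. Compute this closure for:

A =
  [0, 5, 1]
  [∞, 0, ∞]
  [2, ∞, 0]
Closure =
  [0, 5, 1]
  [∞, 0, ∞]
  [2, 7, 0]

This is the Floyd-Warshall all-pairs shortest-path computation. For each intermediate vertex k = 0, 1, …, 2, update dist[i][j] ← min(dist[i][j], dist[i][k] + dist[k][j]). The final matrix gives, for each (i, j), the minimum total weight of any directed path from i to j (possibly empty when i = j).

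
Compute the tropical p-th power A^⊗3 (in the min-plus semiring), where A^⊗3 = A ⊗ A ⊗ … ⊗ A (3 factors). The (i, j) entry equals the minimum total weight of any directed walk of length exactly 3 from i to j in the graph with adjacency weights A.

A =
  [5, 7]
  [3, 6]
A^⊗3 =
  [15, 17]
  [13, 15]

Each entry (A^⊗3)_ij equals the minimum over all length-3 walks i = v_0 → v_1 → … → v_3 = j of Σ_t A[v_t][v_{t+1}]. For example, for (i, j) = (0, 1) we minimise over 4 possible intermediate vertex sequences; the minimum is 17, attained along the walk 0 → 0 → 0 → 1.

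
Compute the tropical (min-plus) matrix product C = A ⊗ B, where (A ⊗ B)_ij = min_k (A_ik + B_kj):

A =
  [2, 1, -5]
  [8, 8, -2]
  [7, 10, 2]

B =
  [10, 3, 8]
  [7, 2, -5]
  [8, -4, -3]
A ⊗ B =
  [3, -9, -8]
  [6, -6, -5]
  [10, -2, -1]

Apply the min-plus product entry-by-entry:
  C[0][0] = min over k of (A[0][0] + B[0][0] = 2 + 10 = 12, A[0][1] + B[1][0] = 1 + 7 = 8, A[0][2] + B[2][0] = -5 + 8 = 3) = 3 (attained at k = 2)
  C[0][1] = min over k of (A[0][0] + B[0][1] = 2 + 3 = 5, A[0][1] + B[1][1] = 1 + 2 = 3, A[0][2] + B[2][1] = -5 + -4 = -9) = -9 (attained at k = 2)
  C[0][2] = min over k of (A[0][0] + B[0][2] = 2 + 8 = 10, A[0][1] + B[1][2] = 1 + -5 = -4, A[0][2] + B[2][2] = -5 + -3 = -8) = -8 (attained at k = 2)
  C[1][0] = min over k of (A[1][0] + B[0][0] = 8 + 10 = 18, A[1][1] + B[1][0] = 8 + 7 = 15, A[1][2] + B[2][0] = -2 + 8 = 6) = 6 (attained at k = 2)
  C[1][1] = min over k of (A[1][0] + B[0][1] = 8 + 3 = 11, A[1][1] + B[1][1] = 8 + 2 = 10, A[1][2] + B[2][1] = -2 + -4 = -6) = -6 (attained at k = 2)
  C[1][2] = min over k of (A[1][0] + B[0][2] = 8 + 8 = 16, A[1][1] + B[1][2] = 8 + -5 = 3, A[1][2] + B[2][2] = -2 + -3 = -5) = -5 (attained at k = 2)
  C[2][0] = min over k of (A[2][0] + B[0][0] = 7 + 10 = 17, A[2][1] + B[1][0] = 10 + 7 = 17, A[2][2] + B[2][0] = 2 + 8 = 10) = 10 (attained at k = 2)
  C[2][1] = min over k of (A[2][0] + B[0][1] = 7 + 3 = 10, A[2][1] + B[1][1] = 10 + 2 = 12, A[2][2] + B[2][1] = 2 + -4 = -2) = -2 (attained at k = 2)
  C[2][2] = min over k of (A[2][0] + B[0][2] = 7 + 8 = 15, A[2][1] + B[1][2] = 10 + -5 = 5, A[2][2] + B[2][2] = 2 + -3 = -1) = -1 (attained at k = 2)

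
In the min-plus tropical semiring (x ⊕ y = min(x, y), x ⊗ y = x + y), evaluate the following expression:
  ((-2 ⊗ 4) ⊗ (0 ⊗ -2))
((-2 ⊗ 4) ⊗ (0 ⊗ -2)) = 0

Expand innermost to outermost. Recall ⊕ takes the minimum of its arguments and ⊗ takes their sum. Working out the expression ((-2 ⊗ 4) ⊗ (0 ⊗ -2)) gives 0.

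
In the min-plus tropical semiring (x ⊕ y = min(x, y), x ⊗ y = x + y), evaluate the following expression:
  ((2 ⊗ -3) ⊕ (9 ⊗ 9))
((2 ⊗ -3) ⊕ (9 ⊗ 9)) = -1

Expand innermost to outermost. Recall ⊕ takes the minimum of its arguments and ⊗ takes their sum. Working out the expression ((2 ⊗ -3) ⊕ (9 ⊗ 9)) gives -1.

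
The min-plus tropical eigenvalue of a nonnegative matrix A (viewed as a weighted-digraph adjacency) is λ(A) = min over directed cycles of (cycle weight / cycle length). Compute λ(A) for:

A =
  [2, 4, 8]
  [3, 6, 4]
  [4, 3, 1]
λ(A) = 1

Enumerate directed cycles and compute their means (weight / length). Sample:
  cycle 0 → 0: weight = 2, length = 1, mean = 2/1 ≈ 2.000
  cycle 1 → 1: weight = 6, length = 1, mean = 6/1 ≈ 6.000
  cycle 2 → 2: weight = 1, length = 1, mean = 1/1 ≈ 1.000
  cycle 0 → 1 → 0: weight = 7, length = 2, mean = 7/2 ≈ 3.500
  cycle 0 → 2 → 0: weight = 12, length = 2, mean = 12/2 ≈ 6.000
  cycle 1 → 0 → 1: weight = 7, length = 2, mean = 7/2 ≈ 3.500
Minimum mean = 1.000, attained e.g. along the cycle 2 → 2 with weight 1 and length 1. So λ(A) = 1/1 = 1.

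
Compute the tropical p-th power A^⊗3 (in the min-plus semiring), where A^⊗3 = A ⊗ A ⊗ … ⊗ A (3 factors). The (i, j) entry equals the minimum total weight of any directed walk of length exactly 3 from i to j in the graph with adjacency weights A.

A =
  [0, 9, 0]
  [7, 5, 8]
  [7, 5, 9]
A^⊗3 =
  [0, 5, 0]
  [7, 12, 7]
  [7, 12, 7]

Each entry (A^⊗3)_ij equals the minimum over all length-3 walks i = v_0 → v_1 → … → v_3 = j of Σ_t A[v_t][v_{t+1}]. For example, for (i, j) = (0, 2) we minimise over 9 possible intermediate vertex sequences; the minimum is 0, attained along the walk 0 → 0 → 0 → 2.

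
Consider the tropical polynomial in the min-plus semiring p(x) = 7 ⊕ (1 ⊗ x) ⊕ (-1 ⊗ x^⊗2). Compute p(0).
p(0) = -1

A tropical monomial a ⊗ x^⊗i evaluates to a + i · x. Evaluating each term at x = 0:
  Term 0 contributes 7 + 0 · 0 = 7
  Term 1 contributes 1 + 1 · 0 = 1
  Term 2 contributes -1 + 2 · 0 = -1
p(0) = ⊕ of these = min[7, 1, -1] = -1.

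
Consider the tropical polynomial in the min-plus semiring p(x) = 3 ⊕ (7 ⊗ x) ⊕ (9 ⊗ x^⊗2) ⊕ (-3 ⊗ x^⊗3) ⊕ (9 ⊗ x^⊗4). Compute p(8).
p(8) = 3

A tropical monomial a ⊗ x^⊗i evaluates to a + i · x. Evaluating each term at x = 8:
  Term 0 contributes 3 + 0 · 8 = 3
  Term 1 contributes 7 + 1 · 8 = 15
  Term 2 contributes 9 + 2 · 8 = 25
  Term 3 contributes -3 + 3 · 8 = 21
  Term 4 contributes 9 + 4 · 8 = 41
p(8) = ⊕ of these = min[3, 15, 25, 21, 41] = 3.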